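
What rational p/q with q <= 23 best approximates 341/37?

212/23

Expand x = 341/37 as a continued fraction with the Euclidean algorithm:
  341 = 9*37 + 8, so a_0 = 9.
  37 = 4*8 + 5, so a_1 = 4.
  8 = 1*5 + 3, so a_2 = 1.
  5 = 1*3 + 2, so a_3 = 1.
  3 = 1*2 + 1, so a_4 = 1.
  2 = 2*1 + 0, so a_5 = 2.
so x = [9; 4, 1, 1, 1, 2].
Convergents (p_i = a_i*p_{i-1} + p_{i-2}, q_i = a_i*q_{i-1} + q_{i-2} with p_{-2}=0, p_{-1}=1, q_{-2}=1, q_{-1}=0), until the denominator exceeds 23:
  i=0: a_0=9, p_0 = 9*1 + 0 = 9, q_0 = 9*0 + 1 = 1.
  i=1: a_1=4, p_1 = 4*9 + 1 = 37, q_1 = 4*1 + 0 = 4.
  i=2: a_2=1, p_2 = 1*37 + 9 = 46, q_2 = 1*4 + 1 = 5.
  i=3: a_3=1, p_3 = 1*46 + 37 = 83, q_3 = 1*5 + 4 = 9.
  i=4: a_4=1, p_4 = 1*83 + 46 = 129, q_4 = 1*9 + 5 = 14.
  i=5: a_5=2, p_5 = 2*129 + 83 = 341, q_5 = 2*14 + 9 = 37.
q_5 = 37 > 23, so the last convergent with denominator <= 23 is p_4/q_4 = 129/14.
The closest fraction with denominator <= 23 is either p_4/q_4 or the intermediate fraction (k*p_4 + p_3)/(k*q_4 + q_3) with the largest k >= 1 whose denominator stays <= 23; these approach x as k grows, and every other convergent or intermediate fraction in range is farther away.
Largest k: floor((23 - q_3)/q_4) = floor((23 - 9)/14) = 1.
That gives (1*129 + 83)/(1*14 + 9) = 212/23.
Compare the errors: |x - 129/14| = |341*14 - 129*37|/(37*14) = 1/518, and |x - 212/23| = |341*23 - 212*37|/(37*23) = 1/851.
Cross-multiplying, 1*518 = 518 < 851 = 1*851, so 1/851 is smaller: the intermediate fraction 212/23 is closer to x than 129/14.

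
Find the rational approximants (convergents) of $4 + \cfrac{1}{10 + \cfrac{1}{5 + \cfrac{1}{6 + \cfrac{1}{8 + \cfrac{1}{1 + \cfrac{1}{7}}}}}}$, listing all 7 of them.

Using the convergent recurrence p_i = a_i*p_{i-1} + p_{i-2}, q_i = a_i*q_{i-1} + q_{i-2} with p_{-2}=0, p_{-1}=1, q_{-2}=1, q_{-1}=0:
  i=0: a_0=4, p_0 = 4*1 + 0 = 4, q_0 = 4*0 + 1 = 1.
  i=1: a_1=10, p_1 = 10*4 + 1 = 41, q_1 = 10*1 + 0 = 10.
  i=2: a_2=5, p_2 = 5*41 + 4 = 209, q_2 = 5*10 + 1 = 51.
  i=3: a_3=6, p_3 = 6*209 + 41 = 1295, q_3 = 6*51 + 10 = 316.
  i=4: a_4=8, p_4 = 8*1295 + 209 = 10569, q_4 = 8*316 + 51 = 2579.
  i=5: a_5=1, p_5 = 1*10569 + 1295 = 11864, q_5 = 1*2579 + 316 = 2895.
  i=6: a_6=7, p_6 = 7*11864 + 10569 = 93617, q_6 = 7*2895 + 2579 = 22844.

4/1, 41/10, 209/51, 1295/316, 10569/2579, 11864/2895, 93617/22844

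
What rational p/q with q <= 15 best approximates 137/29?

52/11

Expand x = 137/29 as a continued fraction with the Euclidean algorithm:
  137 = 4*29 + 21, so a_0 = 4.
  29 = 1*21 + 8, so a_1 = 1.
  21 = 2*8 + 5, so a_2 = 2.
  8 = 1*5 + 3, so a_3 = 1.
  5 = 1*3 + 2, so a_4 = 1.
  3 = 1*2 + 1, so a_5 = 1.
  2 = 2*1 + 0, so a_6 = 2.
so x = [4; 1, 2, 1, 1, 1, 2].
Convergents (p_i = a_i*p_{i-1} + p_{i-2}, q_i = a_i*q_{i-1} + q_{i-2} with p_{-2}=0, p_{-1}=1, q_{-2}=1, q_{-1}=0), until the denominator exceeds 15:
  i=0: a_0=4, p_0 = 4*1 + 0 = 4, q_0 = 4*0 + 1 = 1.
  i=1: a_1=1, p_1 = 1*4 + 1 = 5, q_1 = 1*1 + 0 = 1.
  i=2: a_2=2, p_2 = 2*5 + 4 = 14, q_2 = 2*1 + 1 = 3.
  i=3: a_3=1, p_3 = 1*14 + 5 = 19, q_3 = 1*3 + 1 = 4.
  i=4: a_4=1, p_4 = 1*19 + 14 = 33, q_4 = 1*4 + 3 = 7.
  i=5: a_5=1, p_5 = 1*33 + 19 = 52, q_5 = 1*7 + 4 = 11.
  i=6: a_6=2, p_6 = 2*52 + 33 = 137, q_6 = 2*11 + 7 = 29.
q_6 = 29 > 15, so the last convergent with denominator <= 15 is p_5/q_5 = 52/11.
The closest fraction with denominator <= 15 is either p_5/q_5 or the intermediate fraction (k*p_5 + p_4)/(k*q_5 + q_4) with the largest k >= 1 whose denominator stays <= 15; these approach x as k grows, and every other convergent or intermediate fraction in range is farther away.
Largest k: floor((15 - q_4)/q_5) = floor((15 - 7)/11) = 0.
Since k = 0, no intermediate fraction beyond p_5/q_5 has denominator <= 15, so the convergent 52/11 is the closest (its error is |137*11 - 52*29|/(29*11) = 1/319).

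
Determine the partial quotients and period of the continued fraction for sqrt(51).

[7; (7, 14)]

Write x_i = (sqrt(51) + m_i)/d_i with (m_0, d_0) = (0, 1). a_0 = floor(sqrt(51)) = 7, since 7^2 = 49 <= 51 < 64 = 8^2.
Iterate m_{i+1} = d_i*a_i - m_i, d_{i+1} = (51 - m_{i+1}^2)/d_i, a_{i+1} = floor((a_0 + m_{i+1})/d_{i+1}):
  m_1 = 1*7 - 0 = 7, d_1 = (51 - 7^2)/1 = 2/1 = 2, a_1 = floor((7 + 7)/2) = 7.
  m_2 = 2*7 - 7 = 7, d_2 = (51 - 7^2)/2 = 2/2 = 1, a_2 = floor((7 + 7)/1) = 14.
  m_3 = 1*14 - 7 = 7, d_3 = (51 - 7^2)/1 = 2/1 = 2: (m_3, d_3) = (m_1, d_1) = (7, 2), so from here the quotients repeat a_1, a_2; the period length is 2.
Hence the expansion of sqrt(51) is a_0 = 7 followed by the repeating block 7, 14 (period 2).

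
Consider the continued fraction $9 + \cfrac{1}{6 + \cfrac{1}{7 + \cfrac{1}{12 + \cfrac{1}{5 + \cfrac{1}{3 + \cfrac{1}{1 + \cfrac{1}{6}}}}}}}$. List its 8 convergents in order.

Using the convergent recurrence p_i = a_i*p_{i-1} + p_{i-2}, q_i = a_i*q_{i-1} + q_{i-2} with p_{-2}=0, p_{-1}=1, q_{-2}=1, q_{-1}=0:
  i=0: a_0=9, p_0 = 9*1 + 0 = 9, q_0 = 9*0 + 1 = 1.
  i=1: a_1=6, p_1 = 6*9 + 1 = 55, q_1 = 6*1 + 0 = 6.
  i=2: a_2=7, p_2 = 7*55 + 9 = 394, q_2 = 7*6 + 1 = 43.
  i=3: a_3=12, p_3 = 12*394 + 55 = 4783, q_3 = 12*43 + 6 = 522.
  i=4: a_4=5, p_4 = 5*4783 + 394 = 24309, q_4 = 5*522 + 43 = 2653.
  i=5: a_5=3, p_5 = 3*24309 + 4783 = 77710, q_5 = 3*2653 + 522 = 8481.
  i=6: a_6=1, p_6 = 1*77710 + 24309 = 102019, q_6 = 1*8481 + 2653 = 11134.
  i=7: a_7=6, p_7 = 6*102019 + 77710 = 689824, q_7 = 6*11134 + 8481 = 75285.

9/1, 55/6, 394/43, 4783/522, 24309/2653, 77710/8481, 102019/11134, 689824/75285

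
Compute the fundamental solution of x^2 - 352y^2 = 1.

First expand sqrt(352) as a continued fraction. With x_i = (sqrt(352) + m_i)/d_i and (m_0, d_0) = (0, 1): a_0 = floor(sqrt(352)) = 18, since 18^2 = 324 <= 352 < 361 = 19^2.
Iterate m_{i+1} = d_i*a_i - m_i, d_{i+1} = (352 - m_{i+1}^2)/d_i, a_{i+1} = floor((a_0 + m_{i+1})/d_{i+1}):
  m_1 = 1*18 - 0 = 18, d_1 = (352 - 18^2)/1 = 28/1 = 28, a_1 = floor((18 + 18)/28) = 1.
  m_2 = 28*1 - 18 = 10, d_2 = (352 - 10^2)/28 = 252/28 = 9, a_2 = floor((18 + 10)/9) = 3.
  m_3 = 9*3 - 10 = 17, d_3 = (352 - 17^2)/9 = 63/9 = 7, a_3 = floor((18 + 17)/7) = 5.
  m_4 = 7*5 - 17 = 18, d_4 = (352 - 18^2)/7 = 28/7 = 4, a_4 = floor((18 + 18)/4) = 9.
  m_5 = 4*9 - 18 = 18, d_5 = (352 - 18^2)/4 = 28/4 = 7, a_5 = floor((18 + 18)/7) = 5.
  m_6 = 7*5 - 18 = 17, d_6 = (352 - 17^2)/7 = 63/7 = 9, a_6 = floor((18 + 17)/9) = 3.
  m_7 = 9*3 - 17 = 10, d_7 = (352 - 10^2)/9 = 252/9 = 28, a_7 = floor((18 + 10)/28) = 1.
  m_8 = 28*1 - 10 = 18, d_8 = (352 - 18^2)/28 = 28/28 = 1, a_8 = floor((18 + 18)/1) = 36.
  m_9 = 1*36 - 18 = 18, d_9 = (352 - 18^2)/1 = 28/1 = 28: (m_9, d_9) = (m_1, d_1) = (18, 28), so from here the quotients repeat a_1, ..., a_8; the period length is 8.
So sqrt(352) = [18; (1, 3, 5, 9, 5, 3, 1, 36)] with period length k = 8.
k is even, so the fundamental solution of x^2 - 352y^2 = 1 is (p_{k-1}, q_{k-1}) = (p_7, q_7); compute convergents through index 7.
Convergents (p_i = a_i*p_{i-1} + p_{i-2}, q_i = a_i*q_{i-1} + q_{i-2} with p_{-2}=0, p_{-1}=1, q_{-2}=1, q_{-1}=0):
  i=0: a_0=18, p_0 = 18*1 + 0 = 18, q_0 = 18*0 + 1 = 1.
  i=1: a_1=1, p_1 = 1*18 + 1 = 19, q_1 = 1*1 + 0 = 1.
  i=2: a_2=3, p_2 = 3*19 + 18 = 75, q_2 = 3*1 + 1 = 4.
  i=3: a_3=5, p_3 = 5*75 + 19 = 394, q_3 = 5*4 + 1 = 21.
  i=4: a_4=9, p_4 = 9*394 + 75 = 3621, q_4 = 9*21 + 4 = 193.
  i=5: a_5=5, p_5 = 5*3621 + 394 = 18499, q_5 = 5*193 + 21 = 986.
  i=6: a_6=3, p_6 = 3*18499 + 3621 = 59118, q_6 = 3*986 + 193 = 3151.
  i=7: a_7=1, p_7 = 1*59118 + 18499 = 77617, q_7 = 1*3151 + 986 = 4137.
Check: 77617^2 - 352*4137^2 = 6024398689 - 6024398688 = 1, so (x, y) = (77617, 4137) solves the equation, and by the theorem it is the least positive solution.

(x, y) = (77617, 4137)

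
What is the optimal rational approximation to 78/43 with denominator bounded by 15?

20/11

Expand x = 78/43 as a continued fraction with the Euclidean algorithm:
  78 = 1*43 + 35, so a_0 = 1.
  43 = 1*35 + 8, so a_1 = 1.
  35 = 4*8 + 3, so a_2 = 4.
  8 = 2*3 + 2, so a_3 = 2.
  3 = 1*2 + 1, so a_4 = 1.
  2 = 2*1 + 0, so a_5 = 2.
so x = [1; 1, 4, 2, 1, 2].
Convergents (p_i = a_i*p_{i-1} + p_{i-2}, q_i = a_i*q_{i-1} + q_{i-2} with p_{-2}=0, p_{-1}=1, q_{-2}=1, q_{-1}=0), until the denominator exceeds 15:
  i=0: a_0=1, p_0 = 1*1 + 0 = 1, q_0 = 1*0 + 1 = 1.
  i=1: a_1=1, p_1 = 1*1 + 1 = 2, q_1 = 1*1 + 0 = 1.
  i=2: a_2=4, p_2 = 4*2 + 1 = 9, q_2 = 4*1 + 1 = 5.
  i=3: a_3=2, p_3 = 2*9 + 2 = 20, q_3 = 2*5 + 1 = 11.
  i=4: a_4=1, p_4 = 1*20 + 9 = 29, q_4 = 1*11 + 5 = 16.
q_4 = 16 > 15, so the last convergent with denominator <= 15 is p_3/q_3 = 20/11.
The closest fraction with denominator <= 15 is either p_3/q_3 or the intermediate fraction (k*p_3 + p_2)/(k*q_3 + q_2) with the largest k >= 1 whose denominator stays <= 15; these approach x as k grows, and every other convergent or intermediate fraction in range is farther away.
Largest k: floor((15 - q_2)/q_3) = floor((15 - 5)/11) = 0.
Since k = 0, no intermediate fraction beyond p_3/q_3 has denominator <= 15, so the convergent 20/11 is the closest (its error is |78*11 - 20*43|/(43*11) = 2/473).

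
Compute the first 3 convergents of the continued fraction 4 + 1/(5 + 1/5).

4/1, 21/5, 109/26

Using the convergent recurrence p_i = a_i*p_{i-1} + p_{i-2}, q_i = a_i*q_{i-1} + q_{i-2} with p_{-2}=0, p_{-1}=1, q_{-2}=1, q_{-1}=0:
  i=0: a_0=4, p_0 = 4*1 + 0 = 4, q_0 = 4*0 + 1 = 1.
  i=1: a_1=5, p_1 = 5*4 + 1 = 21, q_1 = 5*1 + 0 = 5.
  i=2: a_2=5, p_2 = 5*21 + 4 = 109, q_2 = 5*5 + 1 = 26.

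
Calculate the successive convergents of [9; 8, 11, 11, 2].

Using the convergent recurrence p_i = a_i*p_{i-1} + p_{i-2}, q_i = a_i*q_{i-1} + q_{i-2} with p_{-2}=0, p_{-1}=1, q_{-2}=1, q_{-1}=0:
  i=0: a_0=9, p_0 = 9*1 + 0 = 9, q_0 = 9*0 + 1 = 1.
  i=1: a_1=8, p_1 = 8*9 + 1 = 73, q_1 = 8*1 + 0 = 8.
  i=2: a_2=11, p_2 = 11*73 + 9 = 812, q_2 = 11*8 + 1 = 89.
  i=3: a_3=11, p_3 = 11*812 + 73 = 9005, q_3 = 11*89 + 8 = 987.
  i=4: a_4=2, p_4 = 2*9005 + 812 = 18822, q_4 = 2*987 + 89 = 2063.

9/1, 73/8, 812/89, 9005/987, 18822/2063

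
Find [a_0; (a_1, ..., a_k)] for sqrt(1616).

[40; (5, 80)]

Write x_i = (sqrt(1616) + m_i)/d_i with (m_0, d_0) = (0, 1). a_0 = floor(sqrt(1616)) = 40, since 40^2 = 1600 <= 1616 < 1681 = 41^2.
Iterate m_{i+1} = d_i*a_i - m_i, d_{i+1} = (1616 - m_{i+1}^2)/d_i, a_{i+1} = floor((a_0 + m_{i+1})/d_{i+1}):
  m_1 = 1*40 - 0 = 40, d_1 = (1616 - 40^2)/1 = 16/1 = 16, a_1 = floor((40 + 40)/16) = 5.
  m_2 = 16*5 - 40 = 40, d_2 = (1616 - 40^2)/16 = 16/16 = 1, a_2 = floor((40 + 40)/1) = 80.
  m_3 = 1*80 - 40 = 40, d_3 = (1616 - 40^2)/1 = 16/1 = 16: (m_3, d_3) = (m_1, d_1) = (40, 16), so from here the quotients repeat a_1, a_2; the period length is 2.
Hence the expansion of sqrt(1616) is a_0 = 40 followed by the repeating block 5, 80 (period 2).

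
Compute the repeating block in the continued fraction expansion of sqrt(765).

Write x_i = (sqrt(765) + m_i)/d_i with (m_0, d_0) = (0, 1). a_0 = floor(sqrt(765)) = 27, since 27^2 = 729 <= 765 < 784 = 28^2.
Iterate m_{i+1} = d_i*a_i - m_i, d_{i+1} = (765 - m_{i+1}^2)/d_i, a_{i+1} = floor((a_0 + m_{i+1})/d_{i+1}):
  m_1 = 1*27 - 0 = 27, d_1 = (765 - 27^2)/1 = 36/1 = 36, a_1 = floor((27 + 27)/36) = 1.
  m_2 = 36*1 - 27 = 9, d_2 = (765 - 9^2)/36 = 684/36 = 19, a_2 = floor((27 + 9)/19) = 1.
  m_3 = 19*1 - 9 = 10, d_3 = (765 - 10^2)/19 = 665/19 = 35, a_3 = floor((27 + 10)/35) = 1.
  m_4 = 35*1 - 10 = 25, d_4 = (765 - 25^2)/35 = 140/35 = 4, a_4 = floor((27 + 25)/4) = 13.
  m_5 = 4*13 - 25 = 27, d_5 = (765 - 27^2)/4 = 36/4 = 9, a_5 = floor((27 + 27)/9) = 6.
  m_6 = 9*6 - 27 = 27, d_6 = (765 - 27^2)/9 = 36/9 = 4, a_6 = floor((27 + 27)/4) = 13.
  m_7 = 4*13 - 27 = 25, d_7 = (765 - 25^2)/4 = 140/4 = 35, a_7 = floor((27 + 25)/35) = 1.
  m_8 = 35*1 - 25 = 10, d_8 = (765 - 10^2)/35 = 665/35 = 19, a_8 = floor((27 + 10)/19) = 1.
  m_9 = 19*1 - 10 = 9, d_9 = (765 - 9^2)/19 = 684/19 = 36, a_9 = floor((27 + 9)/36) = 1.
  m_10 = 36*1 - 9 = 27, d_10 = (765 - 27^2)/36 = 36/36 = 1, a_10 = floor((27 + 27)/1) = 54.
  m_11 = 1*54 - 27 = 27, d_11 = (765 - 27^2)/1 = 36/1 = 36: (m_11, d_11) = (m_1, d_1) = (27, 36), so from here the quotients repeat a_1, ..., a_10; the period length is 10.
Hence the expansion of sqrt(765) is a_0 = 27 followed by the repeating block 1, 1, 1, 13, 6, 13, 1, 1, 1, 54 (period 10).

[27; (1, 1, 1, 13, 6, 13, 1, 1, 1, 54)]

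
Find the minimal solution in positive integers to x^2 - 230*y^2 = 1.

First expand sqrt(230) as a continued fraction. With x_i = (sqrt(230) + m_i)/d_i and (m_0, d_0) = (0, 1): a_0 = floor(sqrt(230)) = 15, since 15^2 = 225 <= 230 < 256 = 16^2.
Iterate m_{i+1} = d_i*a_i - m_i, d_{i+1} = (230 - m_{i+1}^2)/d_i, a_{i+1} = floor((a_0 + m_{i+1})/d_{i+1}):
  m_1 = 1*15 - 0 = 15, d_1 = (230 - 15^2)/1 = 5/1 = 5, a_1 = floor((15 + 15)/5) = 6.
  m_2 = 5*6 - 15 = 15, d_2 = (230 - 15^2)/5 = 5/5 = 1, a_2 = floor((15 + 15)/1) = 30.
  m_3 = 1*30 - 15 = 15, d_3 = (230 - 15^2)/1 = 5/1 = 5: (m_3, d_3) = (m_1, d_1) = (15, 5), so from here the quotients repeat a_1, a_2; the period length is 2.
So sqrt(230) = [15; (6, 30)] with period length k = 2.
k is even, so the fundamental solution of x^2 - 230y^2 = 1 is (p_{k-1}, q_{k-1}) = (p_1, q_1); compute convergents through index 1.
Convergents (p_i = a_i*p_{i-1} + p_{i-2}, q_i = a_i*q_{i-1} + q_{i-2} with p_{-2}=0, p_{-1}=1, q_{-2}=1, q_{-1}=0):
  i=0: a_0=15, p_0 = 15*1 + 0 = 15, q_0 = 15*0 + 1 = 1.
  i=1: a_1=6, p_1 = 6*15 + 1 = 91, q_1 = 6*1 + 0 = 6.
Check: 91^2 - 230*6^2 = 8281 - 8280 = 1, so (x, y) = (91, 6) solves the equation, and by the theorem it is the least positive solution.

(x, y) = (91, 6)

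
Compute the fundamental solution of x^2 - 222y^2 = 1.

First expand sqrt(222) as a continued fraction. With x_i = (sqrt(222) + m_i)/d_i and (m_0, d_0) = (0, 1): a_0 = floor(sqrt(222)) = 14, since 14^2 = 196 <= 222 < 225 = 15^2.
Iterate m_{i+1} = d_i*a_i - m_i, d_{i+1} = (222 - m_{i+1}^2)/d_i, a_{i+1} = floor((a_0 + m_{i+1})/d_{i+1}):
  m_1 = 1*14 - 0 = 14, d_1 = (222 - 14^2)/1 = 26/1 = 26, a_1 = floor((14 + 14)/26) = 1.
  m_2 = 26*1 - 14 = 12, d_2 = (222 - 12^2)/26 = 78/26 = 3, a_2 = floor((14 + 12)/3) = 8.
  m_3 = 3*8 - 12 = 12, d_3 = (222 - 12^2)/3 = 78/3 = 26, a_3 = floor((14 + 12)/26) = 1.
  m_4 = 26*1 - 12 = 14, d_4 = (222 - 14^2)/26 = 26/26 = 1, a_4 = floor((14 + 14)/1) = 28.
  m_5 = 1*28 - 14 = 14, d_5 = (222 - 14^2)/1 = 26/1 = 26: (m_5, d_5) = (m_1, d_1) = (14, 26), so from here the quotients repeat a_1, ..., a_4; the period length is 4.
So sqrt(222) = [14; (1, 8, 1, 28)] with period length k = 4.
k is even, so the fundamental solution of x^2 - 222y^2 = 1 is (p_{k-1}, q_{k-1}) = (p_3, q_3); compute convergents through index 3.
Convergents (p_i = a_i*p_{i-1} + p_{i-2}, q_i = a_i*q_{i-1} + q_{i-2} with p_{-2}=0, p_{-1}=1, q_{-2}=1, q_{-1}=0):
  i=0: a_0=14, p_0 = 14*1 + 0 = 14, q_0 = 14*0 + 1 = 1.
  i=1: a_1=1, p_1 = 1*14 + 1 = 15, q_1 = 1*1 + 0 = 1.
  i=2: a_2=8, p_2 = 8*15 + 14 = 134, q_2 = 8*1 + 1 = 9.
  i=3: a_3=1, p_3 = 1*134 + 15 = 149, q_3 = 1*9 + 1 = 10.
Check: 149^2 - 222*10^2 = 22201 - 22200 = 1, so (x, y) = (149, 10) solves the equation, and by the theorem it is the least positive solution.

(x, y) = (149, 10)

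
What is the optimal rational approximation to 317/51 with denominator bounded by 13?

56/9

Expand x = 317/51 as a continued fraction with the Euclidean algorithm:
  317 = 6*51 + 11, so a_0 = 6.
  51 = 4*11 + 7, so a_1 = 4.
  11 = 1*7 + 4, so a_2 = 1.
  7 = 1*4 + 3, so a_3 = 1.
  4 = 1*3 + 1, so a_4 = 1.
  3 = 3*1 + 0, so a_5 = 3.
so x = [6; 4, 1, 1, 1, 3].
Convergents (p_i = a_i*p_{i-1} + p_{i-2}, q_i = a_i*q_{i-1} + q_{i-2} with p_{-2}=0, p_{-1}=1, q_{-2}=1, q_{-1}=0), until the denominator exceeds 13:
  i=0: a_0=6, p_0 = 6*1 + 0 = 6, q_0 = 6*0 + 1 = 1.
  i=1: a_1=4, p_1 = 4*6 + 1 = 25, q_1 = 4*1 + 0 = 4.
  i=2: a_2=1, p_2 = 1*25 + 6 = 31, q_2 = 1*4 + 1 = 5.
  i=3: a_3=1, p_3 = 1*31 + 25 = 56, q_3 = 1*5 + 4 = 9.
  i=4: a_4=1, p_4 = 1*56 + 31 = 87, q_4 = 1*9 + 5 = 14.
q_4 = 14 > 13, so the last convergent with denominator <= 13 is p_3/q_3 = 56/9.
The closest fraction with denominator <= 13 is either p_3/q_3 or the intermediate fraction (k*p_3 + p_2)/(k*q_3 + q_2) with the largest k >= 1 whose denominator stays <= 13; these approach x as k grows, and every other convergent or intermediate fraction in range is farther away.
Largest k: floor((13 - q_2)/q_3) = floor((13 - 5)/9) = 0.
Since k = 0, no intermediate fraction beyond p_3/q_3 has denominator <= 13, so the convergent 56/9 is the closest (its error is |317*9 - 56*51|/(51*9) = 3/459).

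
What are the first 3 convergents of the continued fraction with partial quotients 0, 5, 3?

0/1, 1/5, 3/16

Using the convergent recurrence p_i = a_i*p_{i-1} + p_{i-2}, q_i = a_i*q_{i-1} + q_{i-2} with p_{-2}=0, p_{-1}=1, q_{-2}=1, q_{-1}=0:
  i=0: a_0=0, p_0 = 0*1 + 0 = 0, q_0 = 0*0 + 1 = 1.
  i=1: a_1=5, p_1 = 5*0 + 1 = 1, q_1 = 5*1 + 0 = 5.
  i=2: a_2=3, p_2 = 3*1 + 0 = 3, q_2 = 3*5 + 1 = 16.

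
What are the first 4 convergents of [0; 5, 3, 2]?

Using the convergent recurrence p_i = a_i*p_{i-1} + p_{i-2}, q_i = a_i*q_{i-1} + q_{i-2} with p_{-2}=0, p_{-1}=1, q_{-2}=1, q_{-1}=0:
  i=0: a_0=0, p_0 = 0*1 + 0 = 0, q_0 = 0*0 + 1 = 1.
  i=1: a_1=5, p_1 = 5*0 + 1 = 1, q_1 = 5*1 + 0 = 5.
  i=2: a_2=3, p_2 = 3*1 + 0 = 3, q_2 = 3*5 + 1 = 16.
  i=3: a_3=2, p_3 = 2*3 + 1 = 7, q_3 = 2*16 + 5 = 37.

0/1, 1/5, 3/16, 7/37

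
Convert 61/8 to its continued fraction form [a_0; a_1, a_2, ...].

Run the Euclidean algorithm on 61 and 8; the successive quotients are the partial quotients a_0, a_1, ... (each step inverts the fractional part left over by the previous one):
  61 = 7*8 + 5, so a_0 = 7.
  8 = 1*5 + 3, so a_1 = 1.
  5 = 1*3 + 2, so a_2 = 1.
  3 = 1*2 + 1, so a_3 = 1.
  2 = 2*1 + 0, so a_4 = 2.
The remainder reaches 0 after 5 divisions, so the expansion has 5 partial quotients, read off in order.

[7; 1, 1, 1, 2]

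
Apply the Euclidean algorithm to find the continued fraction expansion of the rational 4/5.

Run the Euclidean algorithm on 4 and 5; the successive quotients are the partial quotients a_0, a_1, ... (each step inverts the fractional part left over by the previous one):
  4 = 0*5 + 4, so a_0 = 0.
  5 = 1*4 + 1, so a_1 = 1.
  4 = 4*1 + 0, so a_2 = 4.
The remainder reaches 0 after 3 divisions, so the expansion has 3 partial quotients, read off in order.

[0; 1, 4]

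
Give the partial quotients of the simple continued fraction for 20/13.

Run the Euclidean algorithm on 20 and 13; the successive quotients are the partial quotients a_0, a_1, ... (each step inverts the fractional part left over by the previous one):
  20 = 1*13 + 7, so a_0 = 1.
  13 = 1*7 + 6, so a_1 = 1.
  7 = 1*6 + 1, so a_2 = 1.
  6 = 6*1 + 0, so a_3 = 6.
The remainder reaches 0 after 4 divisions, so the expansion has 4 partial quotients, read off in order.

[1; 1, 1, 6]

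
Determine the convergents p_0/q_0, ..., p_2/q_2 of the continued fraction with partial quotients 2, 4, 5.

Using the convergent recurrence p_i = a_i*p_{i-1} + p_{i-2}, q_i = a_i*q_{i-1} + q_{i-2} with p_{-2}=0, p_{-1}=1, q_{-2}=1, q_{-1}=0:
  i=0: a_0=2, p_0 = 2*1 + 0 = 2, q_0 = 2*0 + 1 = 1.
  i=1: a_1=4, p_1 = 4*2 + 1 = 9, q_1 = 4*1 + 0 = 4.
  i=2: a_2=5, p_2 = 5*9 + 2 = 47, q_2 = 5*4 + 1 = 21.

2/1, 9/4, 47/21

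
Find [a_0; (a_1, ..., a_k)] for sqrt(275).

Write x_i = (sqrt(275) + m_i)/d_i with (m_0, d_0) = (0, 1). a_0 = floor(sqrt(275)) = 16, since 16^2 = 256 <= 275 < 289 = 17^2.
Iterate m_{i+1} = d_i*a_i - m_i, d_{i+1} = (275 - m_{i+1}^2)/d_i, a_{i+1} = floor((a_0 + m_{i+1})/d_{i+1}):
  m_1 = 1*16 - 0 = 16, d_1 = (275 - 16^2)/1 = 19/1 = 19, a_1 = floor((16 + 16)/19) = 1.
  m_2 = 19*1 - 16 = 3, d_2 = (275 - 3^2)/19 = 266/19 = 14, a_2 = floor((16 + 3)/14) = 1.
  m_3 = 14*1 - 3 = 11, d_3 = (275 - 11^2)/14 = 154/14 = 11, a_3 = floor((16 + 11)/11) = 2.
  m_4 = 11*2 - 11 = 11, d_4 = (275 - 11^2)/11 = 154/11 = 14, a_4 = floor((16 + 11)/14) = 1.
  m_5 = 14*1 - 11 = 3, d_5 = (275 - 3^2)/14 = 266/14 = 19, a_5 = floor((16 + 3)/19) = 1.
  m_6 = 19*1 - 3 = 16, d_6 = (275 - 16^2)/19 = 19/19 = 1, a_6 = floor((16 + 16)/1) = 32.
  m_7 = 1*32 - 16 = 16, d_7 = (275 - 16^2)/1 = 19/1 = 19: (m_7, d_7) = (m_1, d_1) = (16, 19), so from here the quotients repeat a_1, ..., a_6; the period length is 6.
Hence the expansion of sqrt(275) is a_0 = 16 followed by the repeating block 1, 1, 2, 1, 1, 32 (period 6).

[16; (1, 1, 2, 1, 1, 32)]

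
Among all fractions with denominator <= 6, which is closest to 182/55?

10/3

Expand x = 182/55 as a continued fraction with the Euclidean algorithm:
  182 = 3*55 + 17, so a_0 = 3.
  55 = 3*17 + 4, so a_1 = 3.
  17 = 4*4 + 1, so a_2 = 4.
  4 = 4*1 + 0, so a_3 = 4.
so x = [3; 3, 4, 4].
Convergents (p_i = a_i*p_{i-1} + p_{i-2}, q_i = a_i*q_{i-1} + q_{i-2} with p_{-2}=0, p_{-1}=1, q_{-2}=1, q_{-1}=0), until the denominator exceeds 6:
  i=0: a_0=3, p_0 = 3*1 + 0 = 3, q_0 = 3*0 + 1 = 1.
  i=1: a_1=3, p_1 = 3*3 + 1 = 10, q_1 = 3*1 + 0 = 3.
  i=2: a_2=4, p_2 = 4*10 + 3 = 43, q_2 = 4*3 + 1 = 13.
q_2 = 13 > 6, so the last convergent with denominator <= 6 is p_1/q_1 = 10/3.
The closest fraction with denominator <= 6 is either p_1/q_1 or the intermediate fraction (k*p_1 + p_0)/(k*q_1 + q_0) with the largest k >= 1 whose denominator stays <= 6; these approach x as k grows, and every other convergent or intermediate fraction in range is farther away.
Largest k: floor((6 - q_0)/q_1) = floor((6 - 1)/3) = 1.
That gives (1*10 + 3)/(1*3 + 1) = 13/4.
Compare the errors: |x - 10/3| = |182*3 - 10*55|/(55*3) = 4/165, and |x - 13/4| = |182*4 - 13*55|/(55*4) = 13/220.
Cross-multiplying, 4*220 = 880 < 2145 = 13*165, so 4/165 is smaller: the convergent 10/3 is closer to x than 13/4.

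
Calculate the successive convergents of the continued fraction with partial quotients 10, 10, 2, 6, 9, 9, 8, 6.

10/1, 101/10, 212/21, 1373/136, 12569/1245, 114494/11341, 928521/91973, 5685620/563179

Using the convergent recurrence p_i = a_i*p_{i-1} + p_{i-2}, q_i = a_i*q_{i-1} + q_{i-2} with p_{-2}=0, p_{-1}=1, q_{-2}=1, q_{-1}=0:
  i=0: a_0=10, p_0 = 10*1 + 0 = 10, q_0 = 10*0 + 1 = 1.
  i=1: a_1=10, p_1 = 10*10 + 1 = 101, q_1 = 10*1 + 0 = 10.
  i=2: a_2=2, p_2 = 2*101 + 10 = 212, q_2 = 2*10 + 1 = 21.
  i=3: a_3=6, p_3 = 6*212 + 101 = 1373, q_3 = 6*21 + 10 = 136.
  i=4: a_4=9, p_4 = 9*1373 + 212 = 12569, q_4 = 9*136 + 21 = 1245.
  i=5: a_5=9, p_5 = 9*12569 + 1373 = 114494, q_5 = 9*1245 + 136 = 11341.
  i=6: a_6=8, p_6 = 8*114494 + 12569 = 928521, q_6 = 8*11341 + 1245 = 91973.
  i=7: a_7=6, p_7 = 6*928521 + 114494 = 5685620, q_7 = 6*91973 + 11341 = 563179.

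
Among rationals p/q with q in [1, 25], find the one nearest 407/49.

Expand x = 407/49 as a continued fraction with the Euclidean algorithm:
  407 = 8*49 + 15, so a_0 = 8.
  49 = 3*15 + 4, so a_1 = 3.
  15 = 3*4 + 3, so a_2 = 3.
  4 = 1*3 + 1, so a_3 = 1.
  3 = 3*1 + 0, so a_4 = 3.
so x = [8; 3, 3, 1, 3].
Convergents (p_i = a_i*p_{i-1} + p_{i-2}, q_i = a_i*q_{i-1} + q_{i-2} with p_{-2}=0, p_{-1}=1, q_{-2}=1, q_{-1}=0), until the denominator exceeds 25:
  i=0: a_0=8, p_0 = 8*1 + 0 = 8, q_0 = 8*0 + 1 = 1.
  i=1: a_1=3, p_1 = 3*8 + 1 = 25, q_1 = 3*1 + 0 = 3.
  i=2: a_2=3, p_2 = 3*25 + 8 = 83, q_2 = 3*3 + 1 = 10.
  i=3: a_3=1, p_3 = 1*83 + 25 = 108, q_3 = 1*10 + 3 = 13.
  i=4: a_4=3, p_4 = 3*108 + 83 = 407, q_4 = 3*13 + 10 = 49.
q_4 = 49 > 25, so the last convergent with denominator <= 25 is p_3/q_3 = 108/13.
The closest fraction with denominator <= 25 is either p_3/q_3 or the intermediate fraction (k*p_3 + p_2)/(k*q_3 + q_2) with the largest k >= 1 whose denominator stays <= 25; these approach x as k grows, and every other convergent or intermediate fraction in range is farther away.
Largest k: floor((25 - q_2)/q_3) = floor((25 - 10)/13) = 1.
That gives (1*108 + 83)/(1*13 + 10) = 191/23.
Compare the errors: |x - 108/13| = |407*13 - 108*49|/(49*13) = 1/637, and |x - 191/23| = |407*23 - 191*49|/(49*23) = 2/1127.
Cross-multiplying, 1*1127 = 1127 < 1274 = 2*637, so 1/637 is smaller: the convergent 108/13 is closer to x than 191/23.

108/13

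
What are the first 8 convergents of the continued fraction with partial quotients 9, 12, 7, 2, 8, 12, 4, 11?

9/1, 109/12, 772/85, 1653/182, 13996/1541, 169605/18674, 692416/76237, 7786181/857281

Using the convergent recurrence p_i = a_i*p_{i-1} + p_{i-2}, q_i = a_i*q_{i-1} + q_{i-2} with p_{-2}=0, p_{-1}=1, q_{-2}=1, q_{-1}=0:
  i=0: a_0=9, p_0 = 9*1 + 0 = 9, q_0 = 9*0 + 1 = 1.
  i=1: a_1=12, p_1 = 12*9 + 1 = 109, q_1 = 12*1 + 0 = 12.
  i=2: a_2=7, p_2 = 7*109 + 9 = 772, q_2 = 7*12 + 1 = 85.
  i=3: a_3=2, p_3 = 2*772 + 109 = 1653, q_3 = 2*85 + 12 = 182.
  i=4: a_4=8, p_4 = 8*1653 + 772 = 13996, q_4 = 8*182 + 85 = 1541.
  i=5: a_5=12, p_5 = 12*13996 + 1653 = 169605, q_5 = 12*1541 + 182 = 18674.
  i=6: a_6=4, p_6 = 4*169605 + 13996 = 692416, q_6 = 4*18674 + 1541 = 76237.
  i=7: a_7=11, p_7 = 11*692416 + 169605 = 7786181, q_7 = 11*76237 + 18674 = 857281.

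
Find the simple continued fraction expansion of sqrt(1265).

[35; (1, 1, 3, 4, 6, 4, 3, 1, 1, 70)]

Write x_i = (sqrt(1265) + m_i)/d_i with (m_0, d_0) = (0, 1). a_0 = floor(sqrt(1265)) = 35, since 35^2 = 1225 <= 1265 < 1296 = 36^2.
Iterate m_{i+1} = d_i*a_i - m_i, d_{i+1} = (1265 - m_{i+1}^2)/d_i, a_{i+1} = floor((a_0 + m_{i+1})/d_{i+1}):
  m_1 = 1*35 - 0 = 35, d_1 = (1265 - 35^2)/1 = 40/1 = 40, a_1 = floor((35 + 35)/40) = 1.
  m_2 = 40*1 - 35 = 5, d_2 = (1265 - 5^2)/40 = 1240/40 = 31, a_2 = floor((35 + 5)/31) = 1.
  m_3 = 31*1 - 5 = 26, d_3 = (1265 - 26^2)/31 = 589/31 = 19, a_3 = floor((35 + 26)/19) = 3.
  m_4 = 19*3 - 26 = 31, d_4 = (1265 - 31^2)/19 = 304/19 = 16, a_4 = floor((35 + 31)/16) = 4.
  m_5 = 16*4 - 31 = 33, d_5 = (1265 - 33^2)/16 = 176/16 = 11, a_5 = floor((35 + 33)/11) = 6.
  m_6 = 11*6 - 33 = 33, d_6 = (1265 - 33^2)/11 = 176/11 = 16, a_6 = floor((35 + 33)/16) = 4.
  m_7 = 16*4 - 33 = 31, d_7 = (1265 - 31^2)/16 = 304/16 = 19, a_7 = floor((35 + 31)/19) = 3.
  m_8 = 19*3 - 31 = 26, d_8 = (1265 - 26^2)/19 = 589/19 = 31, a_8 = floor((35 + 26)/31) = 1.
  m_9 = 31*1 - 26 = 5, d_9 = (1265 - 5^2)/31 = 1240/31 = 40, a_9 = floor((35 + 5)/40) = 1.
  m_10 = 40*1 - 5 = 35, d_10 = (1265 - 35^2)/40 = 40/40 = 1, a_10 = floor((35 + 35)/1) = 70.
  m_11 = 1*70 - 35 = 35, d_11 = (1265 - 35^2)/1 = 40/1 = 40: (m_11, d_11) = (m_1, d_1) = (35, 40), so from here the quotients repeat a_1, ..., a_10; the period length is 10.
Hence the expansion of sqrt(1265) is a_0 = 35 followed by the repeating block 1, 1, 3, 4, 6, 4, 3, 1, 1, 70 (period 10).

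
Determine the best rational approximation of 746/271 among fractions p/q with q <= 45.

Expand x = 746/271 as a continued fraction with the Euclidean algorithm:
  746 = 2*271 + 204, so a_0 = 2.
  271 = 1*204 + 67, so a_1 = 1.
  204 = 3*67 + 3, so a_2 = 3.
  67 = 22*3 + 1, so a_3 = 22.
  3 = 3*1 + 0, so a_4 = 3.
so x = [2; 1, 3, 22, 3].
Convergents (p_i = a_i*p_{i-1} + p_{i-2}, q_i = a_i*q_{i-1} + q_{i-2} with p_{-2}=0, p_{-1}=1, q_{-2}=1, q_{-1}=0), until the denominator exceeds 45:
  i=0: a_0=2, p_0 = 2*1 + 0 = 2, q_0 = 2*0 + 1 = 1.
  i=1: a_1=1, p_1 = 1*2 + 1 = 3, q_1 = 1*1 + 0 = 1.
  i=2: a_2=3, p_2 = 3*3 + 2 = 11, q_2 = 3*1 + 1 = 4.
  i=3: a_3=22, p_3 = 22*11 + 3 = 245, q_3 = 22*4 + 1 = 89.
q_3 = 89 > 45, so the last convergent with denominator <= 45 is p_2/q_2 = 11/4.
The closest fraction with denominator <= 45 is either p_2/q_2 or the intermediate fraction (k*p_2 + p_1)/(k*q_2 + q_1) with the largest k >= 1 whose denominator stays <= 45; these approach x as k grows, and every other convergent or intermediate fraction in range is farther away.
Largest k: floor((45 - q_1)/q_2) = floor((45 - 1)/4) = 11.
That gives (11*11 + 3)/(11*4 + 1) = 124/45.
Compare the errors: |x - 11/4| = |746*4 - 11*271|/(271*4) = 3/1084, and |x - 124/45| = |746*45 - 124*271|/(271*45) = 34/12195.
Cross-multiplying, 3*12195 = 36585 < 36856 = 34*1084, so 3/1084 is smaller: the convergent 11/4 is closer to x than 124/45.

11/4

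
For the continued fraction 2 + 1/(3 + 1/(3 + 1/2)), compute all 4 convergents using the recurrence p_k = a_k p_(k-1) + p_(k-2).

2/1, 7/3, 23/10, 53/23

Using the convergent recurrence p_i = a_i*p_{i-1} + p_{i-2}, q_i = a_i*q_{i-1} + q_{i-2} with p_{-2}=0, p_{-1}=1, q_{-2}=1, q_{-1}=0:
  i=0: a_0=2, p_0 = 2*1 + 0 = 2, q_0 = 2*0 + 1 = 1.
  i=1: a_1=3, p_1 = 3*2 + 1 = 7, q_1 = 3*1 + 0 = 3.
  i=2: a_2=3, p_2 = 3*7 + 2 = 23, q_2 = 3*3 + 1 = 10.
  i=3: a_3=2, p_3 = 2*23 + 7 = 53, q_3 = 2*10 + 3 = 23.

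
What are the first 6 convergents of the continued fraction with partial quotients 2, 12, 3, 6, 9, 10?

Using the convergent recurrence p_i = a_i*p_{i-1} + p_{i-2}, q_i = a_i*q_{i-1} + q_{i-2} with p_{-2}=0, p_{-1}=1, q_{-2}=1, q_{-1}=0:
  i=0: a_0=2, p_0 = 2*1 + 0 = 2, q_0 = 2*0 + 1 = 1.
  i=1: a_1=12, p_1 = 12*2 + 1 = 25, q_1 = 12*1 + 0 = 12.
  i=2: a_2=3, p_2 = 3*25 + 2 = 77, q_2 = 3*12 + 1 = 37.
  i=3: a_3=6, p_3 = 6*77 + 25 = 487, q_3 = 6*37 + 12 = 234.
  i=4: a_4=9, p_4 = 9*487 + 77 = 4460, q_4 = 9*234 + 37 = 2143.
  i=5: a_5=10, p_5 = 10*4460 + 487 = 45087, q_5 = 10*2143 + 234 = 21664.

2/1, 25/12, 77/37, 487/234, 4460/2143, 45087/21664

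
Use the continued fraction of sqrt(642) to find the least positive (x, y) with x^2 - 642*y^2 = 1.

First expand sqrt(642) as a continued fraction. With x_i = (sqrt(642) + m_i)/d_i and (m_0, d_0) = (0, 1): a_0 = floor(sqrt(642)) = 25, since 25^2 = 625 <= 642 < 676 = 26^2.
Iterate m_{i+1} = d_i*a_i - m_i, d_{i+1} = (642 - m_{i+1}^2)/d_i, a_{i+1} = floor((a_0 + m_{i+1})/d_{i+1}):
  m_1 = 1*25 - 0 = 25, d_1 = (642 - 25^2)/1 = 17/1 = 17, a_1 = floor((25 + 25)/17) = 2.
  m_2 = 17*2 - 25 = 9, d_2 = (642 - 9^2)/17 = 561/17 = 33, a_2 = floor((25 + 9)/33) = 1.
  m_3 = 33*1 - 9 = 24, d_3 = (642 - 24^2)/33 = 66/33 = 2, a_3 = floor((25 + 24)/2) = 24.
  m_4 = 2*24 - 24 = 24, d_4 = (642 - 24^2)/2 = 66/2 = 33, a_4 = floor((25 + 24)/33) = 1.
  m_5 = 33*1 - 24 = 9, d_5 = (642 - 9^2)/33 = 561/33 = 17, a_5 = floor((25 + 9)/17) = 2.
  m_6 = 17*2 - 9 = 25, d_6 = (642 - 25^2)/17 = 17/17 = 1, a_6 = floor((25 + 25)/1) = 50.
  m_7 = 1*50 - 25 = 25, d_7 = (642 - 25^2)/1 = 17/1 = 17: (m_7, d_7) = (m_1, d_1) = (25, 17), so from here the quotients repeat a_1, ..., a_6; the period length is 6.
So sqrt(642) = [25; (2, 1, 24, 1, 2, 50)] with period length k = 6.
k is even, so the fundamental solution of x^2 - 642y^2 = 1 is (p_{k-1}, q_{k-1}) = (p_5, q_5); compute convergents through index 5.
Convergents (p_i = a_i*p_{i-1} + p_{i-2}, q_i = a_i*q_{i-1} + q_{i-2} with p_{-2}=0, p_{-1}=1, q_{-2}=1, q_{-1}=0):
  i=0: a_0=25, p_0 = 25*1 + 0 = 25, q_0 = 25*0 + 1 = 1.
  i=1: a_1=2, p_1 = 2*25 + 1 = 51, q_1 = 2*1 + 0 = 2.
  i=2: a_2=1, p_2 = 1*51 + 25 = 76, q_2 = 1*2 + 1 = 3.
  i=3: a_3=24, p_3 = 24*76 + 51 = 1875, q_3 = 24*3 + 2 = 74.
  i=4: a_4=1, p_4 = 1*1875 + 76 = 1951, q_4 = 1*74 + 3 = 77.
  i=5: a_5=2, p_5 = 2*1951 + 1875 = 5777, q_5 = 2*77 + 74 = 228.
Check: 5777^2 - 642*228^2 = 33373729 - 33373728 = 1, so (x, y) = (5777, 228) solves the equation, and by the theorem it is the least positive solution.

(x, y) = (5777, 228)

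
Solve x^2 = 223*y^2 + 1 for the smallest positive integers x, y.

(x, y) = (224, 15)

First expand sqrt(223) as a continued fraction. With x_i = (sqrt(223) + m_i)/d_i and (m_0, d_0) = (0, 1): a_0 = floor(sqrt(223)) = 14, since 14^2 = 196 <= 223 < 225 = 15^2.
Iterate m_{i+1} = d_i*a_i - m_i, d_{i+1} = (223 - m_{i+1}^2)/d_i, a_{i+1} = floor((a_0 + m_{i+1})/d_{i+1}):
  m_1 = 1*14 - 0 = 14, d_1 = (223 - 14^2)/1 = 27/1 = 27, a_1 = floor((14 + 14)/27) = 1.
  m_2 = 27*1 - 14 = 13, d_2 = (223 - 13^2)/27 = 54/27 = 2, a_2 = floor((14 + 13)/2) = 13.
  m_3 = 2*13 - 13 = 13, d_3 = (223 - 13^2)/2 = 54/2 = 27, a_3 = floor((14 + 13)/27) = 1.
  m_4 = 27*1 - 13 = 14, d_4 = (223 - 14^2)/27 = 27/27 = 1, a_4 = floor((14 + 14)/1) = 28.
  m_5 = 1*28 - 14 = 14, d_5 = (223 - 14^2)/1 = 27/1 = 27: (m_5, d_5) = (m_1, d_1) = (14, 27), so from here the quotients repeat a_1, ..., a_4; the period length is 4.
So sqrt(223) = [14; (1, 13, 1, 28)] with period length k = 4.
k is even, so the fundamental solution of x^2 - 223y^2 = 1 is (p_{k-1}, q_{k-1}) = (p_3, q_3); compute convergents through index 3.
Convergents (p_i = a_i*p_{i-1} + p_{i-2}, q_i = a_i*q_{i-1} + q_{i-2} with p_{-2}=0, p_{-1}=1, q_{-2}=1, q_{-1}=0):
  i=0: a_0=14, p_0 = 14*1 + 0 = 14, q_0 = 14*0 + 1 = 1.
  i=1: a_1=1, p_1 = 1*14 + 1 = 15, q_1 = 1*1 + 0 = 1.
  i=2: a_2=13, p_2 = 13*15 + 14 = 209, q_2 = 13*1 + 1 = 14.
  i=3: a_3=1, p_3 = 1*209 + 15 = 224, q_3 = 1*14 + 1 = 15.
Check: 224^2 - 223*15^2 = 50176 - 50175 = 1, so (x, y) = (224, 15) solves the equation, and by the theorem it is the least positive solution.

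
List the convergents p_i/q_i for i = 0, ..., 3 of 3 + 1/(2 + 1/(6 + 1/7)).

Using the convergent recurrence p_i = a_i*p_{i-1} + p_{i-2}, q_i = a_i*q_{i-1} + q_{i-2} with p_{-2}=0, p_{-1}=1, q_{-2}=1, q_{-1}=0:
  i=0: a_0=3, p_0 = 3*1 + 0 = 3, q_0 = 3*0 + 1 = 1.
  i=1: a_1=2, p_1 = 2*3 + 1 = 7, q_1 = 2*1 + 0 = 2.
  i=2: a_2=6, p_2 = 6*7 + 3 = 45, q_2 = 6*2 + 1 = 13.
  i=3: a_3=7, p_3 = 7*45 + 7 = 322, q_3 = 7*13 + 2 = 93.

3/1, 7/2, 45/13, 322/93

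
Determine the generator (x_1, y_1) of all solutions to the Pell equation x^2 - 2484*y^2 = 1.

First expand sqrt(2484) as a continued fraction. With x_i = (sqrt(2484) + m_i)/d_i and (m_0, d_0) = (0, 1): a_0 = floor(sqrt(2484)) = 49, since 49^2 = 2401 <= 2484 < 2500 = 50^2.
Iterate m_{i+1} = d_i*a_i - m_i, d_{i+1} = (2484 - m_{i+1}^2)/d_i, a_{i+1} = floor((a_0 + m_{i+1})/d_{i+1}):
  m_1 = 1*49 - 0 = 49, d_1 = (2484 - 49^2)/1 = 83/1 = 83, a_1 = floor((49 + 49)/83) = 1.
  m_2 = 83*1 - 49 = 34, d_2 = (2484 - 34^2)/83 = 1328/83 = 16, a_2 = floor((49 + 34)/16) = 5.
  m_3 = 16*5 - 34 = 46, d_3 = (2484 - 46^2)/16 = 368/16 = 23, a_3 = floor((49 + 46)/23) = 4.
  m_4 = 23*4 - 46 = 46, d_4 = (2484 - 46^2)/23 = 368/23 = 16, a_4 = floor((49 + 46)/16) = 5.
  m_5 = 16*5 - 46 = 34, d_5 = (2484 - 34^2)/16 = 1328/16 = 83, a_5 = floor((49 + 34)/83) = 1.
  m_6 = 83*1 - 34 = 49, d_6 = (2484 - 49^2)/83 = 83/83 = 1, a_6 = floor((49 + 49)/1) = 98.
  m_7 = 1*98 - 49 = 49, d_7 = (2484 - 49^2)/1 = 83/1 = 83: (m_7, d_7) = (m_1, d_1) = (49, 83), so from here the quotients repeat a_1, ..., a_6; the period length is 6.
So sqrt(2484) = [49; (1, 5, 4, 5, 1, 98)] with period length k = 6.
k is even, so the fundamental solution of x^2 - 2484y^2 = 1 is (p_{k-1}, q_{k-1}) = (p_5, q_5); compute convergents through index 5.
Convergents (p_i = a_i*p_{i-1} + p_{i-2}, q_i = a_i*q_{i-1} + q_{i-2} with p_{-2}=0, p_{-1}=1, q_{-2}=1, q_{-1}=0):
  i=0: a_0=49, p_0 = 49*1 + 0 = 49, q_0 = 49*0 + 1 = 1.
  i=1: a_1=1, p_1 = 1*49 + 1 = 50, q_1 = 1*1 + 0 = 1.
  i=2: a_2=5, p_2 = 5*50 + 49 = 299, q_2 = 5*1 + 1 = 6.
  i=3: a_3=4, p_3 = 4*299 + 50 = 1246, q_3 = 4*6 + 1 = 25.
  i=4: a_4=5, p_4 = 5*1246 + 299 = 6529, q_4 = 5*25 + 6 = 131.
  i=5: a_5=1, p_5 = 1*6529 + 1246 = 7775, q_5 = 1*131 + 25 = 156.
Check: 7775^2 - 2484*156^2 = 60450625 - 60450624 = 1, so (x, y) = (7775, 156) solves the equation, and by the theorem it is the least positive solution.

(x, y) = (7775, 156)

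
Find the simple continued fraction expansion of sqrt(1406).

Write x_i = (sqrt(1406) + m_i)/d_i with (m_0, d_0) = (0, 1). a_0 = floor(sqrt(1406)) = 37, since 37^2 = 1369 <= 1406 < 1444 = 38^2.
Iterate m_{i+1} = d_i*a_i - m_i, d_{i+1} = (1406 - m_{i+1}^2)/d_i, a_{i+1} = floor((a_0 + m_{i+1})/d_{i+1}):
  m_1 = 1*37 - 0 = 37, d_1 = (1406 - 37^2)/1 = 37/1 = 37, a_1 = floor((37 + 37)/37) = 2.
  m_2 = 37*2 - 37 = 37, d_2 = (1406 - 37^2)/37 = 37/37 = 1, a_2 = floor((37 + 37)/1) = 74.
  m_3 = 1*74 - 37 = 37, d_3 = (1406 - 37^2)/1 = 37/1 = 37: (m_3, d_3) = (m_1, d_1) = (37, 37), so from here the quotients repeat a_1, a_2; the period length is 2.
Hence the expansion of sqrt(1406) is a_0 = 37 followed by the repeating block 2, 74 (period 2).

[37; (2, 74)]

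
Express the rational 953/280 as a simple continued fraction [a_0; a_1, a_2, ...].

Run the Euclidean algorithm on 953 and 280; the successive quotients are the partial quotients a_0, a_1, ... (each step inverts the fractional part left over by the previous one):
  953 = 3*280 + 113, so a_0 = 3.
  280 = 2*113 + 54, so a_1 = 2.
  113 = 2*54 + 5, so a_2 = 2.
  54 = 10*5 + 4, so a_3 = 10.
  5 = 1*4 + 1, so a_4 = 1.
  4 = 4*1 + 0, so a_5 = 4.
The remainder reaches 0 after 6 divisions, so the expansion has 6 partial quotients, read off in order.

[3; 2, 2, 10, 1, 4]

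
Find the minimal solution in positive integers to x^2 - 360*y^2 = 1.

(x, y) = (19, 1)

First expand sqrt(360) as a continued fraction. With x_i = (sqrt(360) + m_i)/d_i and (m_0, d_0) = (0, 1): a_0 = floor(sqrt(360)) = 18, since 18^2 = 324 <= 360 < 361 = 19^2.
Iterate m_{i+1} = d_i*a_i - m_i, d_{i+1} = (360 - m_{i+1}^2)/d_i, a_{i+1} = floor((a_0 + m_{i+1})/d_{i+1}):
  m_1 = 1*18 - 0 = 18, d_1 = (360 - 18^2)/1 = 36/1 = 36, a_1 = floor((18 + 18)/36) = 1.
  m_2 = 36*1 - 18 = 18, d_2 = (360 - 18^2)/36 = 36/36 = 1, a_2 = floor((18 + 18)/1) = 36.
  m_3 = 1*36 - 18 = 18, d_3 = (360 - 18^2)/1 = 36/1 = 36: (m_3, d_3) = (m_1, d_1) = (18, 36), so from here the quotients repeat a_1, a_2; the period length is 2.
So sqrt(360) = [18; (1, 36)] with period length k = 2.
k is even, so the fundamental solution of x^2 - 360y^2 = 1 is (p_{k-1}, q_{k-1}) = (p_1, q_1); compute convergents through index 1.
Convergents (p_i = a_i*p_{i-1} + p_{i-2}, q_i = a_i*q_{i-1} + q_{i-2} with p_{-2}=0, p_{-1}=1, q_{-2}=1, q_{-1}=0):
  i=0: a_0=18, p_0 = 18*1 + 0 = 18, q_0 = 18*0 + 1 = 1.
  i=1: a_1=1, p_1 = 1*18 + 1 = 19, q_1 = 1*1 + 0 = 1.
Check: 19^2 - 360*1^2 = 361 - 360 = 1, so (x, y) = (19, 1) solves the equation, and by the theorem it is the least positive solution.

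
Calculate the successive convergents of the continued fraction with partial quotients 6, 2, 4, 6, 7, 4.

6/1, 13/2, 58/9, 361/56, 2585/401, 10701/1660

Using the convergent recurrence p_i = a_i*p_{i-1} + p_{i-2}, q_i = a_i*q_{i-1} + q_{i-2} with p_{-2}=0, p_{-1}=1, q_{-2}=1, q_{-1}=0:
  i=0: a_0=6, p_0 = 6*1 + 0 = 6, q_0 = 6*0 + 1 = 1.
  i=1: a_1=2, p_1 = 2*6 + 1 = 13, q_1 = 2*1 + 0 = 2.
  i=2: a_2=4, p_2 = 4*13 + 6 = 58, q_2 = 4*2 + 1 = 9.
  i=3: a_3=6, p_3 = 6*58 + 13 = 361, q_3 = 6*9 + 2 = 56.
  i=4: a_4=7, p_4 = 7*361 + 58 = 2585, q_4 = 7*56 + 9 = 401.
  i=5: a_5=4, p_5 = 4*2585 + 361 = 10701, q_5 = 4*401 + 56 = 1660.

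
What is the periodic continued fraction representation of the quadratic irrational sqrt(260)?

[16; (8, 32)]

Write x_i = (sqrt(260) + m_i)/d_i with (m_0, d_0) = (0, 1). a_0 = floor(sqrt(260)) = 16, since 16^2 = 256 <= 260 < 289 = 17^2.
Iterate m_{i+1} = d_i*a_i - m_i, d_{i+1} = (260 - m_{i+1}^2)/d_i, a_{i+1} = floor((a_0 + m_{i+1})/d_{i+1}):
  m_1 = 1*16 - 0 = 16, d_1 = (260 - 16^2)/1 = 4/1 = 4, a_1 = floor((16 + 16)/4) = 8.
  m_2 = 4*8 - 16 = 16, d_2 = (260 - 16^2)/4 = 4/4 = 1, a_2 = floor((16 + 16)/1) = 32.
  m_3 = 1*32 - 16 = 16, d_3 = (260 - 16^2)/1 = 4/1 = 4: (m_3, d_3) = (m_1, d_1) = (16, 4), so from here the quotients repeat a_1, a_2; the period length is 2.
Hence the expansion of sqrt(260) is a_0 = 16 followed by the repeating block 8, 32 (period 2).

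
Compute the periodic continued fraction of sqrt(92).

[9; (1, 1, 2, 4, 2, 1, 1, 18)]

Write x_i = (sqrt(92) + m_i)/d_i with (m_0, d_0) = (0, 1). a_0 = floor(sqrt(92)) = 9, since 9^2 = 81 <= 92 < 100 = 10^2.
Iterate m_{i+1} = d_i*a_i - m_i, d_{i+1} = (92 - m_{i+1}^2)/d_i, a_{i+1} = floor((a_0 + m_{i+1})/d_{i+1}):
  m_1 = 1*9 - 0 = 9, d_1 = (92 - 9^2)/1 = 11/1 = 11, a_1 = floor((9 + 9)/11) = 1.
  m_2 = 11*1 - 9 = 2, d_2 = (92 - 2^2)/11 = 88/11 = 8, a_2 = floor((9 + 2)/8) = 1.
  m_3 = 8*1 - 2 = 6, d_3 = (92 - 6^2)/8 = 56/8 = 7, a_3 = floor((9 + 6)/7) = 2.
  m_4 = 7*2 - 6 = 8, d_4 = (92 - 8^2)/7 = 28/7 = 4, a_4 = floor((9 + 8)/4) = 4.
  m_5 = 4*4 - 8 = 8, d_5 = (92 - 8^2)/4 = 28/4 = 7, a_5 = floor((9 + 8)/7) = 2.
  m_6 = 7*2 - 8 = 6, d_6 = (92 - 6^2)/7 = 56/7 = 8, a_6 = floor((9 + 6)/8) = 1.
  m_7 = 8*1 - 6 = 2, d_7 = (92 - 2^2)/8 = 88/8 = 11, a_7 = floor((9 + 2)/11) = 1.
  m_8 = 11*1 - 2 = 9, d_8 = (92 - 9^2)/11 = 11/11 = 1, a_8 = floor((9 + 9)/1) = 18.
  m_9 = 1*18 - 9 = 9, d_9 = (92 - 9^2)/1 = 11/1 = 11: (m_9, d_9) = (m_1, d_1) = (9, 11), so from here the quotients repeat a_1, ..., a_8; the period length is 8.
Hence the expansion of sqrt(92) is a_0 = 9 followed by the repeating block 1, 1, 2, 4, 2, 1, 1, 18 (period 8).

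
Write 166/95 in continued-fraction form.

Run the Euclidean algorithm on 166 and 95; the successive quotients are the partial quotients a_0, a_1, ... (each step inverts the fractional part left over by the previous one):
  166 = 1*95 + 71, so a_0 = 1.
  95 = 1*71 + 24, so a_1 = 1.
  71 = 2*24 + 23, so a_2 = 2.
  24 = 1*23 + 1, so a_3 = 1.
  23 = 23*1 + 0, so a_4 = 23.
The remainder reaches 0 after 5 divisions, so the expansion has 5 partial quotients, read off in order.

[1; 1, 2, 1, 23]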